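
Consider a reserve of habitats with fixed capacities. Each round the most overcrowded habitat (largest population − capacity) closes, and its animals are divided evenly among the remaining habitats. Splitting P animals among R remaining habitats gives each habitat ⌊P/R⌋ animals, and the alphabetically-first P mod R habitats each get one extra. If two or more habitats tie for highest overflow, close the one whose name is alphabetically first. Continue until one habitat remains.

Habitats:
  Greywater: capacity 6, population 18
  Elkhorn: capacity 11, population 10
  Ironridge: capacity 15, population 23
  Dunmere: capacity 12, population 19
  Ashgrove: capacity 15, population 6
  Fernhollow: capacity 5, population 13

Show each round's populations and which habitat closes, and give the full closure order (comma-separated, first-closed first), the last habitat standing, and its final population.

Round 1: Ashgrove=6 Dunmere=19 Elkhorn=10 Fernhollow=13 Greywater=18 Ironridge=23 → close Greywater (overflow 12)
  18÷5 = 3 each, +1 to first 3
Round 2: Ashgrove=10 Dunmere=23 Elkhorn=14 Fernhollow=16 Ironridge=26 → close Dunmere (overflow 11)
  23÷4 = 5 each, +1 to first 3
Round 3: Ashgrove=16 Elkhorn=20 Fernhollow=22 Ironridge=31 → close Fernhollow (overflow 17)
  22÷3 = 7 each, +1 to first 1
Round 4: Ashgrove=24 Elkhorn=27 Ironridge=38 → close Ironridge (overflow 23)
  38÷2 = 19 each, +1 to first 0
Round 5: Ashgrove=43 Elkhorn=46 → close Elkhorn (overflow 35)
  46÷1 = 46 each, +1 to first 0

Closure order: Greywater, Dunmere, Fernhollow, Ironridge, Elkhorn
Last habitat: Ashgrove with 89 animals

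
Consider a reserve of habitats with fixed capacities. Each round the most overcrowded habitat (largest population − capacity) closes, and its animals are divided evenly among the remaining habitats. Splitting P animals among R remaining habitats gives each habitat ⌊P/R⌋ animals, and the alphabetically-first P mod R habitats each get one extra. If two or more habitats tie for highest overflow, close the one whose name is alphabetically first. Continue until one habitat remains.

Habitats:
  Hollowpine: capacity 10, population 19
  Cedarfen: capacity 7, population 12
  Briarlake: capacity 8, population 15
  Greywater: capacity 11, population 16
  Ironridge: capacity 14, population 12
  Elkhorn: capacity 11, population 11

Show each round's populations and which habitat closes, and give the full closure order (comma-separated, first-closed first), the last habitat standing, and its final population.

Round 1: Briarlake=15 Cedarfen=12 Elkhorn=11 Greywater=16 Hollowpine=19 Ironridge=12 → close Hollowpine (overflow 9)
  19÷5 = 3 each, +1 to first 4
Round 2: Briarlake=19 Cedarfen=16 Elkhorn=15 Greywater=20 Ironridge=15 → close Briarlake (overflow 11)
  19÷4 = 4 each, +1 to first 3
Round 3: Cedarfen=21 Elkhorn=20 Greywater=25 Ironridge=19 → close Cedarfen (overflow 14)
  21÷3 = 7 each, +1 to first 0
Round 4: Elkhorn=27 Greywater=32 Ironridge=26 → close Greywater (overflow 21)
  32÷2 = 16 each, +1 to first 0
Round 5: Elkhorn=43 Ironridge=42 → close Elkhorn (overflow 32)
  43÷1 = 43 each, +1 to first 0

Closure order: Hollowpine, Briarlake, Cedarfen, Greywater, Elkhorn
Last habitat: Ironridge with 85 animals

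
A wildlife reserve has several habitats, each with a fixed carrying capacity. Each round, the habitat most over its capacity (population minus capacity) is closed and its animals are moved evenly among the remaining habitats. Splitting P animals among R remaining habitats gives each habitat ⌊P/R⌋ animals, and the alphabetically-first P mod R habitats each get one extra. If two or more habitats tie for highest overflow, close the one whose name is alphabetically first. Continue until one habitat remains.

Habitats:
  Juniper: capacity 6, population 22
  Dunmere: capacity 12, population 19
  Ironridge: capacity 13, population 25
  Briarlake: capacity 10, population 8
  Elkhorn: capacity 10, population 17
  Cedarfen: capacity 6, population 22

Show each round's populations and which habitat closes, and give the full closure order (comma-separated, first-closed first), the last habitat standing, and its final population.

Round 1: Briarlake=8 Cedarfen=22 Dunmere=19 Elkhorn=17 Ironridge=25 Juniper=22 → close Cedarfen (overflow 16)
  22÷5 = 4 each, +1 to first 2
Round 2: Briarlake=13 Dunmere=24 Elkhorn=21 Ironridge=29 Juniper=26 → close Juniper (overflow 20)
  26÷4 = 6 each, +1 to first 2
Round 3: Briarlake=20 Dunmere=31 Elkhorn=27 Ironridge=35 → close Ironridge (overflow 22)
  35÷3 = 11 each, +1 to first 2
Round 4: Briarlake=32 Dunmere=43 Elkhorn=38 → close Dunmere (overflow 31)
  43÷2 = 21 each, +1 to first 1
Round 5: Briarlake=54 Elkhorn=59 → close Elkhorn (overflow 49)
  59÷1 = 59 each, +1 to first 0

Closure order: Cedarfen, Juniper, Ironridge, Dunmere, Elkhorn
Last habitat: Briarlake with 113 animals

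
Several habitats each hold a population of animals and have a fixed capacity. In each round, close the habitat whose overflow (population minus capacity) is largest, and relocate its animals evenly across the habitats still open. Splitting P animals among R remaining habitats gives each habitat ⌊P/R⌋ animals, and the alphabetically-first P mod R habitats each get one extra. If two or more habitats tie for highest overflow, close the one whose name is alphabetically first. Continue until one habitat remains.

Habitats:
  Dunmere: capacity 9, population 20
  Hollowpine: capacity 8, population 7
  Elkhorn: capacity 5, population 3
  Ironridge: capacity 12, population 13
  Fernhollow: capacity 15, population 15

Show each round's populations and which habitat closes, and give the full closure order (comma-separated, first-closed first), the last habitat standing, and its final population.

Round 1: Dunmere=20 Elkhorn=3 Fernhollow=15 Hollowpine=7 Ironridge=13 → close Dunmere (overflow 11)
  20÷4 = 5 each, +1 to first 0
Round 2: Elkhorn=8 Fernhollow=20 Hollowpine=12 Ironridge=18 → close Ironridge (overflow 6)
  18÷3 = 6 each, +1 to first 0
Round 3: Elkhorn=14 Fernhollow=26 Hollowpine=18 → close Fernhollow (overflow 11)
  26÷2 = 13 each, +1 to first 0
Round 4: Elkhorn=27 Hollowpine=31 → close Hollowpine (overflow 23)
  31÷1 = 31 each, +1 to first 0

Closure order: Dunmere, Ironridge, Fernhollow, Hollowpine
Last habitat: Elkhorn with 58 animals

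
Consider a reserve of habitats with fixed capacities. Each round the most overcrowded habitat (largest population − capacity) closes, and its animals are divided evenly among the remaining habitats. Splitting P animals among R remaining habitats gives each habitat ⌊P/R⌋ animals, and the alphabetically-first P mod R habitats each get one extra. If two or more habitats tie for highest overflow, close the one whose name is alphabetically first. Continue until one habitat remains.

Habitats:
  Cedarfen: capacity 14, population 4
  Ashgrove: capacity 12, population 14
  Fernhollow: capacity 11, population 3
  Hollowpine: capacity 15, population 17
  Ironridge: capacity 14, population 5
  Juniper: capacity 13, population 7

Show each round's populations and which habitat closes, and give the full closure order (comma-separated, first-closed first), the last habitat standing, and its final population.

Closure order: Ashgrove, Hollowpine, Juniper, Fernhollow, Cedarfen
Last habitat: Ironridge with 50 animals

Round 1: Ashgrove=14 Cedarfen=4 Fernhollow=3 Hollowpine=17 Ironridge=5 Juniper=7 → close Ashgrove (overflow 2)
  14÷5 = 2 each, +1 to first 4
Round 2: Cedarfen=7 Fernhollow=6 Hollowpine=20 Ironridge=8 Juniper=9 → close Hollowpine (overflow 5)
  20÷4 = 5 each, +1 to first 0
Round 3: Cedarfen=12 Fernhollow=11 Ironridge=13 Juniper=14 → close Juniper (overflow 1)
  14÷3 = 4 each, +1 to first 2
Round 4: Cedarfen=17 Fernhollow=16 Ironridge=17 → close Fernhollow (overflow 5)
  16÷2 = 8 each, +1 to first 0
Round 5: Cedarfen=25 Ironridge=25 → close Cedarfen (overflow 11)
  25÷1 = 25 each, +1 to first 0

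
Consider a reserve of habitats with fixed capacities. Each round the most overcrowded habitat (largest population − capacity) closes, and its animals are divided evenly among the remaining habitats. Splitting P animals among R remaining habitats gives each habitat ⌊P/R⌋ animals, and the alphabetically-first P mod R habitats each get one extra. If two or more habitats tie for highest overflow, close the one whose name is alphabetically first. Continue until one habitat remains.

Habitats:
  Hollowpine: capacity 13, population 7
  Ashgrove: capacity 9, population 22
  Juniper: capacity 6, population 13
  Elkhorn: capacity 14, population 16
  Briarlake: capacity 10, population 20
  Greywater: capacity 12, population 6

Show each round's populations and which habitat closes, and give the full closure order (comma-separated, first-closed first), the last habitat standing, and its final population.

Round 1: Ashgrove=22 Briarlake=20 Elkhorn=16 Greywater=6 Hollowpine=7 Juniper=13 → close Ashgrove (overflow 13)
  22÷5 = 4 each, +1 to first 2
Round 2: Briarlake=25 Elkhorn=21 Greywater=10 Hollowpine=11 Juniper=17 → close Briarlake (overflow 15)
  25÷4 = 6 each, +1 to first 1
Round 3: Elkhorn=28 Greywater=16 Hollowpine=17 Juniper=23 → close Juniper (overflow 17)
  23÷3 = 7 each, +1 to first 2
Round 4: Elkhorn=36 Greywater=24 Hollowpine=24 → close Elkhorn (overflow 22)
  36÷2 = 18 each, +1 to first 0
Round 5: Greywater=42 Hollowpine=42 → close Greywater (overflow 30)
  42÷1 = 42 each, +1 to first 0

Closure order: Ashgrove, Briarlake, Juniper, Elkhorn, Greywater
Last habitat: Hollowpine with 84 animals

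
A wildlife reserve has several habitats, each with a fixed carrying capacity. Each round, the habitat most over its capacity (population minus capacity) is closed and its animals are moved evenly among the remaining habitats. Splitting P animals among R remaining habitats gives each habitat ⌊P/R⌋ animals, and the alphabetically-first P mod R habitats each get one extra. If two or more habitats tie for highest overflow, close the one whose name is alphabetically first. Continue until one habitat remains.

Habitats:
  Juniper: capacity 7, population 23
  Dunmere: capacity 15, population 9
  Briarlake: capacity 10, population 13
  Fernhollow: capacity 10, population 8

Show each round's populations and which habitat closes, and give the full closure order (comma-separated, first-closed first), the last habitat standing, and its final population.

Closure order: Juniper, Briarlake, Fernhollow
Last habitat: Dunmere with 53 animals

Round 1: Briarlake=13 Dunmere=9 Fernhollow=8 Juniper=23 → close Juniper (overflow 16)
  23÷3 = 7 each, +1 to first 2
Round 2: Briarlake=21 Dunmere=17 Fernhollow=15 → close Briarlake (overflow 11)
  21÷2 = 10 each, +1 to first 1
Round 3: Dunmere=28 Fernhollow=25 → close Fernhollow (overflow 15)
  25÷1 = 25 each, +1 to first 0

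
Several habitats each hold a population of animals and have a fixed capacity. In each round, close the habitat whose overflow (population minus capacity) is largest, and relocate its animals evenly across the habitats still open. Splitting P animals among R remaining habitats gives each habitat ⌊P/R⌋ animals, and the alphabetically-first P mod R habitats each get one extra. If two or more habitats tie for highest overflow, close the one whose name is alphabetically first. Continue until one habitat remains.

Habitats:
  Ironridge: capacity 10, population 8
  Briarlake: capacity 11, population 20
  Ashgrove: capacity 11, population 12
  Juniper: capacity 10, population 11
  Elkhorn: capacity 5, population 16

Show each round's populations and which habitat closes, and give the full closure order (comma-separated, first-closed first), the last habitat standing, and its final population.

Closure order: Elkhorn, Briarlake, Ashgrove, Juniper
Last habitat: Ironridge with 67 animals

Round 1: Ashgrove=12 Briarlake=20 Elkhorn=16 Ironridge=8 Juniper=11 → close Elkhorn (overflow 11)
  16÷4 = 4 each, +1 to first 0
Round 2: Ashgrove=16 Briarlake=24 Ironridge=12 Juniper=15 → close Briarlake (overflow 13)
  24÷3 = 8 each, +1 to first 0
Round 3: Ashgrove=24 Ironridge=20 Juniper=23 → close Ashgrove (overflow 13)
  24÷2 = 12 each, +1 to first 0
Round 4: Ironridge=32 Juniper=35 → close Juniper (overflow 25)
  35÷1 = 35 each, +1 to first 0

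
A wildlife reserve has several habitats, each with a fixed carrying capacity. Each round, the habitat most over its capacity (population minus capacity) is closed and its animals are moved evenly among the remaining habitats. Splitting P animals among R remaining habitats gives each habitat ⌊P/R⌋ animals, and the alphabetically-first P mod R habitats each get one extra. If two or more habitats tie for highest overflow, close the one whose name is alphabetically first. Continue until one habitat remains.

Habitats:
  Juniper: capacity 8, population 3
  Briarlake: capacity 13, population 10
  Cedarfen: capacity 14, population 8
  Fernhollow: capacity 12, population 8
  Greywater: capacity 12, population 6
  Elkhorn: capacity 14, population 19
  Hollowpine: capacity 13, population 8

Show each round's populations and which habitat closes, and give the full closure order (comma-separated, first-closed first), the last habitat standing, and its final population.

Closure order: Elkhorn, Briarlake, Fernhollow, Cedarfen, Greywater, Hollowpine
Last habitat: Juniper with 62 animals

Round 1: Briarlake=10 Cedarfen=8 Elkhorn=19 Fernhollow=8 Greywater=6 Hollowpine=8 Juniper=3 → close Elkhorn (overflow 5)
  19÷6 = 3 each, +1 to first 1
Round 2: Briarlake=14 Cedarfen=11 Fernhollow=11 Greywater=9 Hollowpine=11 Juniper=6 → close Briarlake (overflow 1)
  14÷5 = 2 each, +1 to first 4
Round 3: Cedarfen=14 Fernhollow=14 Greywater=12 Hollowpine=14 Juniper=8 → close Fernhollow (overflow 2)
  14÷4 = 3 each, +1 to first 2
Round 4: Cedarfen=18 Greywater=16 Hollowpine=17 Juniper=11 → close Cedarfen (overflow 4)
  18÷3 = 6 each, +1 to first 0
Round 5: Greywater=22 Hollowpine=23 Juniper=17 → close Greywater (overflow 10)
  22÷2 = 11 each, +1 to first 0
Round 6: Hollowpine=34 Juniper=28 → close Hollowpine (overflow 21)
  34÷1 = 34 each, +1 to first 0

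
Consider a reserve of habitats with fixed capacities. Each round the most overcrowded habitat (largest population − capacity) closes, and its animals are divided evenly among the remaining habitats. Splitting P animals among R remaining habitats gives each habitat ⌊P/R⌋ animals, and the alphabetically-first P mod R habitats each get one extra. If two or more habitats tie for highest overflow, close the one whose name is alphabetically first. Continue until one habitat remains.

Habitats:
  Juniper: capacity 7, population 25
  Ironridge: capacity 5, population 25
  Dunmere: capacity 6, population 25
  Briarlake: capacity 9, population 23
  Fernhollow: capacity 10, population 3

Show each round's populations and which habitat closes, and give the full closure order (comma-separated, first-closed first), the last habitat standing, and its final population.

Closure order: Ironridge, Dunmere, Juniper, Briarlake
Last habitat: Fernhollow with 101 animals

Round 1: Briarlake=23 Dunmere=25 Fernhollow=3 Ironridge=25 Juniper=25 → close Ironridge (overflow 20)
  25÷4 = 6 each, +1 to first 1
Round 2: Briarlake=30 Dunmere=31 Fernhollow=9 Juniper=31 → close Dunmere (overflow 25)
  31÷3 = 10 each, +1 to first 1
Round 3: Briarlake=41 Fernhollow=19 Juniper=41 → close Juniper (overflow 34)
  41÷2 = 20 each, +1 to first 1
Round 4: Briarlake=62 Fernhollow=39 → close Briarlake (overflow 53)
  62÷1 = 62 each, +1 to first 0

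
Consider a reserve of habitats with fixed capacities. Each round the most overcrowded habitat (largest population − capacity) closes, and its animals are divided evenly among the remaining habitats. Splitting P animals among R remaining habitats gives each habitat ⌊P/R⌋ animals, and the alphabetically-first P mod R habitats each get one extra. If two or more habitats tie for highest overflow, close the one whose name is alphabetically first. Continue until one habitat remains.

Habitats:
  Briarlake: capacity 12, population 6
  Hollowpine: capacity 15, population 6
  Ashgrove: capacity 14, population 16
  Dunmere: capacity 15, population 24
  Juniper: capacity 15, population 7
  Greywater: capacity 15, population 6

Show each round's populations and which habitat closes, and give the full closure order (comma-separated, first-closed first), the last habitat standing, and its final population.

Closure order: Dunmere, Ashgrove, Briarlake, Greywater, Hollowpine
Last habitat: Juniper with 65 animals

Round 1: Ashgrove=16 Briarlake=6 Dunmere=24 Greywater=6 Hollowpine=6 Juniper=7 → close Dunmere (overflow 9)
  24÷5 = 4 each, +1 to first 4
Round 2: Ashgrove=21 Briarlake=11 Greywater=11 Hollowpine=11 Juniper=11 → close Ashgrove (overflow 7)
  21÷4 = 5 each, +1 to first 1
Round 3: Briarlake=17 Greywater=16 Hollowpine=16 Juniper=16 → close Briarlake (overflow 5)
  17÷3 = 5 each, +1 to first 2
Round 4: Greywater=22 Hollowpine=22 Juniper=21 → close Greywater (overflow 7)
  22÷2 = 11 each, +1 to first 0
Round 5: Hollowpine=33 Juniper=32 → close Hollowpine (overflow 18)
  33÷1 = 33 each, +1 to first 0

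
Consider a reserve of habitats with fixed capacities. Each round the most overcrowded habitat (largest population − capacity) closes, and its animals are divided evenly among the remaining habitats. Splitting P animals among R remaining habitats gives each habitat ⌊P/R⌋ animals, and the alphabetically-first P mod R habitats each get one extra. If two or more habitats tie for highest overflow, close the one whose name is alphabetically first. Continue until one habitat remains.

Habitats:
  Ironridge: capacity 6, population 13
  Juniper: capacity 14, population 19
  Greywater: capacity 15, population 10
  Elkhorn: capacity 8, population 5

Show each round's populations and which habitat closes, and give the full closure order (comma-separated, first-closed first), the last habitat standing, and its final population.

Closure order: Ironridge, Juniper, Elkhorn
Last habitat: Greywater with 47 animals

Round 1: Elkhorn=5 Greywater=10 Ironridge=13 Juniper=19 → close Ironridge (overflow 7)
  13÷3 = 4 each, +1 to first 1
Round 2: Elkhorn=10 Greywater=14 Juniper=23 → close Juniper (overflow 9)
  23÷2 = 11 each, +1 to first 1
Round 3: Elkhorn=22 Greywater=25 → close Elkhorn (overflow 14)
  22÷1 = 22 each, +1 to first 0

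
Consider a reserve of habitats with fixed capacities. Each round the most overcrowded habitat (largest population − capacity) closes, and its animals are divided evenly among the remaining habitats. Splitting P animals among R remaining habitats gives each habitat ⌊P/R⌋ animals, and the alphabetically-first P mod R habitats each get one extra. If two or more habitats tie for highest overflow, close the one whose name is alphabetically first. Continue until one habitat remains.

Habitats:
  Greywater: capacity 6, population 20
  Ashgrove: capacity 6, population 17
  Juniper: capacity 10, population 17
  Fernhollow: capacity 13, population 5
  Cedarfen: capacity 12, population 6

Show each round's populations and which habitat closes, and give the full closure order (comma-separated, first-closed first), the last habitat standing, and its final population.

Round 1: Ashgrove=17 Cedarfen=6 Fernhollow=5 Greywater=20 Juniper=17 → close Greywater (overflow 14)
  20÷4 = 5 each, +1 to first 0
Round 2: Ashgrove=22 Cedarfen=11 Fernhollow=10 Juniper=22 → close Ashgrove (overflow 16)
  22÷3 = 7 each, +1 to first 1
Round 3: Cedarfen=19 Fernhollow=17 Juniper=29 → close Juniper (overflow 19)
  29÷2 = 14 each, +1 to first 1
Round 4: Cedarfen=34 Fernhollow=31 → close Cedarfen (overflow 22)
  34÷1 = 34 each, +1 to first 0

Closure order: Greywater, Ashgrove, Juniper, Cedarfen
Last habitat: Fernhollow with 65 animals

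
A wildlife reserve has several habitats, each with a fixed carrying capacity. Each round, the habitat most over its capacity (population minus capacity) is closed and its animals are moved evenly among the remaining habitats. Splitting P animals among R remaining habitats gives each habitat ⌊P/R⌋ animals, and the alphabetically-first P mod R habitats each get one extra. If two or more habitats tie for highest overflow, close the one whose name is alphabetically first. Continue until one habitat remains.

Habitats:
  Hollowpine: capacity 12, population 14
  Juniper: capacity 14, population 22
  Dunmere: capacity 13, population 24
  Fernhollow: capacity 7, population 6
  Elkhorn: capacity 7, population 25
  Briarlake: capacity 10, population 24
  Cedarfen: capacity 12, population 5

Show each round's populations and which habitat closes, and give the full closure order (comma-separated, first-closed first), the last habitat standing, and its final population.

Closure order: Elkhorn, Briarlake, Dunmere, Juniper, Hollowpine, Fernhollow
Last habitat: Cedarfen with 120 animals

Round 1: Briarlake=24 Cedarfen=5 Dunmere=24 Elkhorn=25 Fernhollow=6 Hollowpine=14 Juniper=22 → close Elkhorn (overflow 18)
  25÷6 = 4 each, +1 to first 1
Round 2: Briarlake=29 Cedarfen=9 Dunmere=28 Fernhollow=10 Hollowpine=18 Juniper=26 → close Briarlake (overflow 19)
  29÷5 = 5 each, +1 to first 4
Round 3: Cedarfen=15 Dunmere=34 Fernhollow=16 Hollowpine=24 Juniper=31 → close Dunmere (overflow 21)
  34÷4 = 8 each, +1 to first 2
Round 4: Cedarfen=24 Fernhollow=25 Hollowpine=32 Juniper=39 → close Juniper (overflow 25)
  39÷3 = 13 each, +1 to first 0
Round 5: Cedarfen=37 Fernhollow=38 Hollowpine=45 → close Hollowpine (overflow 33)
  45÷2 = 22 each, +1 to first 1
Round 6: Cedarfen=60 Fernhollow=60 → close Fernhollow (overflow 53)
  60÷1 = 60 each, +1 to first 0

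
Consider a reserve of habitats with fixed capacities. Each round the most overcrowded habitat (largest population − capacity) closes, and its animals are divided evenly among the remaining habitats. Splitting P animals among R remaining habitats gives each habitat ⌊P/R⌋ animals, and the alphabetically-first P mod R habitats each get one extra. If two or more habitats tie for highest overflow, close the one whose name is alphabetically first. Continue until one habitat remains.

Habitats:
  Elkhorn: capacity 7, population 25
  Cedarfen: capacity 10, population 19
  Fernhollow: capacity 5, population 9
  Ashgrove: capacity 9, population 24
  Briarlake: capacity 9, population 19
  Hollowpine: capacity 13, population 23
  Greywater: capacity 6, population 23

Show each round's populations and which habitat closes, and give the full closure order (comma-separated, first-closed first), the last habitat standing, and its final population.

Round 1: Ashgrove=24 Briarlake=19 Cedarfen=19 Elkhorn=25 Fernhollow=9 Greywater=23 Hollowpine=23 → close Elkhorn (overflow 18)
  25÷6 = 4 each, +1 to first 1
Round 2: Ashgrove=29 Briarlake=23 Cedarfen=23 Fernhollow=13 Greywater=27 Hollowpine=27 → close Greywater (overflow 21)
  27÷5 = 5 each, +1 to first 2
Round 3: Ashgrove=35 Briarlake=29 Cedarfen=28 Fernhollow=18 Hollowpine=32 → close Ashgrove (overflow 26)
  35÷4 = 8 each, +1 to first 3
Round 4: Briarlake=38 Cedarfen=37 Fernhollow=27 Hollowpine=40 → close Briarlake (overflow 29)
  38÷3 = 12 each, +1 to first 2
Round 5: Cedarfen=50 Fernhollow=40 Hollowpine=52 → close Cedarfen (overflow 40)
  50÷2 = 25 each, +1 to first 0
Round 6: Fernhollow=65 Hollowpine=77 → close Hollowpine (overflow 64)
  77÷1 = 77 each, +1 to first 0

Closure order: Elkhorn, Greywater, Ashgrove, Briarlake, Cedarfen, Hollowpine
Last habitat: Fernhollow with 142 animals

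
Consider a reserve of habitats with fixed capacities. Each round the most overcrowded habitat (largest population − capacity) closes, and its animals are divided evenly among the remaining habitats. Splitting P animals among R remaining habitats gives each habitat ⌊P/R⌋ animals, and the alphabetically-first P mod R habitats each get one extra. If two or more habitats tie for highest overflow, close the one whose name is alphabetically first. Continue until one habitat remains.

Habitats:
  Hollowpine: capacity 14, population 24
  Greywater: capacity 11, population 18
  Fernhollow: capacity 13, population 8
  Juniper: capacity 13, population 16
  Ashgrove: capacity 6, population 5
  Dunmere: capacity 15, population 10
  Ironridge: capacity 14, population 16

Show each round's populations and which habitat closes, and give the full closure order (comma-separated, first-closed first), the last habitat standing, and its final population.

Closure order: Hollowpine, Greywater, Juniper, Ironridge, Ashgrove, Dunmere
Last habitat: Fernhollow with 97 animals

Round 1: Ashgrove=5 Dunmere=10 Fernhollow=8 Greywater=18 Hollowpine=24 Ironridge=16 Juniper=16 → close Hollowpine (overflow 10)
  24÷6 = 4 each, +1 to first 0
Round 2: Ashgrove=9 Dunmere=14 Fernhollow=12 Greywater=22 Ironridge=20 Juniper=20 → close Greywater (overflow 11)
  22÷5 = 4 each, +1 to first 2
Round 3: Ashgrove=14 Dunmere=19 Fernhollow=16 Ironridge=24 Juniper=24 → close Juniper (overflow 11)
  24÷4 = 6 each, +1 to first 0
Round 4: Ashgrove=20 Dunmere=25 Fernhollow=22 Ironridge=30 → close Ironridge (overflow 16)
  30÷3 = 10 each, +1 to first 0
Round 5: Ashgrove=30 Dunmere=35 Fernhollow=32 → close Ashgrove (overflow 24)
  30÷2 = 15 each, +1 to first 0
Round 6: Dunmere=50 Fernhollow=47 → close Dunmere (overflow 35)
  50÷1 = 50 each, +1 to first 0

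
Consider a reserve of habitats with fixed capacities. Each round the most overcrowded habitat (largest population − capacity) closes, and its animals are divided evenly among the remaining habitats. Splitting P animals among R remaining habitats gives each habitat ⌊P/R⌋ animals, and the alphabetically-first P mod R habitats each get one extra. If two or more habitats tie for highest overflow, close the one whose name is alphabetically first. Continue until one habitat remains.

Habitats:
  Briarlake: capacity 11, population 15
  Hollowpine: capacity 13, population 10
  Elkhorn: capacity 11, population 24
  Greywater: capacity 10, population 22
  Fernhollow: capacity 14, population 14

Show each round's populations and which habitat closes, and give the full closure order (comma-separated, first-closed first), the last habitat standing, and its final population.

Closure order: Elkhorn, Greywater, Briarlake, Fernhollow
Last habitat: Hollowpine with 85 animals

Round 1: Briarlake=15 Elkhorn=24 Fernhollow=14 Greywater=22 Hollowpine=10 → close Elkhorn (overflow 13)
  24÷4 = 6 each, +1 to first 0
Round 2: Briarlake=21 Fernhollow=20 Greywater=28 Hollowpine=16 → close Greywater (overflow 18)
  28÷3 = 9 each, +1 to first 1
Round 3: Briarlake=31 Fernhollow=29 Hollowpine=25 → close Briarlake (overflow 20)
  31÷2 = 15 each, +1 to first 1
Round 4: Fernhollow=45 Hollowpine=40 → close Fernhollow (overflow 31)
  45÷1 = 45 each, +1 to first 0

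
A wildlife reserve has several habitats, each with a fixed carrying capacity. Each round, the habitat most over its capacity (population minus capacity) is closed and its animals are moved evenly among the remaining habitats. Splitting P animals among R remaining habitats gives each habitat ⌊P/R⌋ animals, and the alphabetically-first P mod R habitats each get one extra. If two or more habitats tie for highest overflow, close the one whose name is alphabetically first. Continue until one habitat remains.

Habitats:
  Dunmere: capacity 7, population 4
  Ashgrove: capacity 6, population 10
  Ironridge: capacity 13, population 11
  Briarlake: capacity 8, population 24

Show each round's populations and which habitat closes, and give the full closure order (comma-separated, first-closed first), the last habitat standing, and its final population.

Round 1: Ashgrove=10 Briarlake=24 Dunmere=4 Ironridge=11 → close Briarlake (overflow 16)
  24÷3 = 8 each, +1 to first 0
Round 2: Ashgrove=18 Dunmere=12 Ironridge=19 → close Ashgrove (overflow 12)
  18÷2 = 9 each, +1 to first 0
Round 3: Dunmere=21 Ironridge=28 → close Ironridge (overflow 15)
  28÷1 = 28 each, +1 to first 0

Closure order: Briarlake, Ashgrove, Ironridge
Last habitat: Dunmere with 49 animals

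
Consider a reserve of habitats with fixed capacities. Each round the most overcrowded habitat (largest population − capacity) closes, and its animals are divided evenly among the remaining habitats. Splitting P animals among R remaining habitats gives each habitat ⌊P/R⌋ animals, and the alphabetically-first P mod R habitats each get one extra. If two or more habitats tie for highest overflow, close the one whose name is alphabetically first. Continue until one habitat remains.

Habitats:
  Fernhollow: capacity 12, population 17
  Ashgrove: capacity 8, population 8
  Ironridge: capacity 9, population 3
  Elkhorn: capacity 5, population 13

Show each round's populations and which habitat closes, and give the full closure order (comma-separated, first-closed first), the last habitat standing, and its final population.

Round 1: Ashgrove=8 Elkhorn=13 Fernhollow=17 Ironridge=3 → close Elkhorn (overflow 8)
  13÷3 = 4 each, +1 to first 1
Round 2: Ashgrove=13 Fernhollow=21 Ironridge=7 → close Fernhollow (overflow 9)
  21÷2 = 10 each, +1 to first 1
Round 3: Ashgrove=24 Ironridge=17 → close Ashgrove (overflow 16)
  24÷1 = 24 each, +1 to first 0

Closure order: Elkhorn, Fernhollow, Ashgrove
Last habitat: Ironridge with 41 animals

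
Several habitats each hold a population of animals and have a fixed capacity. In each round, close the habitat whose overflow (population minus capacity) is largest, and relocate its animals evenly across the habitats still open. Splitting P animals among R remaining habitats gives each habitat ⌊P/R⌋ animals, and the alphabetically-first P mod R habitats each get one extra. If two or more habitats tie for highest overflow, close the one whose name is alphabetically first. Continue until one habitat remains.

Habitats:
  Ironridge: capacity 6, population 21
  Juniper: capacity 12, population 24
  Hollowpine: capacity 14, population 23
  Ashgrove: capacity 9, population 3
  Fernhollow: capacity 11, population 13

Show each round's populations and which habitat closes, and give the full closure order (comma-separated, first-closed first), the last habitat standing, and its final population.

Round 1: Ashgrove=3 Fernhollow=13 Hollowpine=23 Ironridge=21 Juniper=24 → close Ironridge (overflow 15)
  21÷4 = 5 each, +1 to first 1
Round 2: Ashgrove=9 Fernhollow=18 Hollowpine=28 Juniper=29 → close Juniper (overflow 17)
  29÷3 = 9 each, +1 to first 2
Round 3: Ashgrove=19 Fernhollow=28 Hollowpine=37 → close Hollowpine (overflow 23)
  37÷2 = 18 each, +1 to first 1
Round 4: Ashgrove=38 Fernhollow=46 → close Fernhollow (overflow 35)
  46÷1 = 46 each, +1 to first 0

Closure order: Ironridge, Juniper, Hollowpine, Fernhollow
Last habitat: Ashgrove with 84 animals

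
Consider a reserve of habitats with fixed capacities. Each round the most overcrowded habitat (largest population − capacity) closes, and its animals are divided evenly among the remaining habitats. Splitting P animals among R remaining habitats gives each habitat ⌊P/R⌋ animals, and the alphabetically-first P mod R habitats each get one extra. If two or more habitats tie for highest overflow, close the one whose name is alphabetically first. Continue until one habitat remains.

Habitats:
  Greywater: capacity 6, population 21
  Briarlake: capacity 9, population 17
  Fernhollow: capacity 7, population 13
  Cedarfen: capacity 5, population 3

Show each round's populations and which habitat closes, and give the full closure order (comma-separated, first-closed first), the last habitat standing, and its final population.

Round 1: Briarlake=17 Cedarfen=3 Fernhollow=13 Greywater=21 → close Greywater (overflow 15)
  21÷3 = 7 each, +1 to first 0
Round 2: Briarlake=24 Cedarfen=10 Fernhollow=20 → close Briarlake (overflow 15)
  24÷2 = 12 each, +1 to first 0
Round 3: Cedarfen=22 Fernhollow=32 → close Fernhollow (overflow 25)
  32÷1 = 32 each, +1 to first 0

Closure order: Greywater, Briarlake, Fernhollow
Last habitat: Cedarfen with 54 animals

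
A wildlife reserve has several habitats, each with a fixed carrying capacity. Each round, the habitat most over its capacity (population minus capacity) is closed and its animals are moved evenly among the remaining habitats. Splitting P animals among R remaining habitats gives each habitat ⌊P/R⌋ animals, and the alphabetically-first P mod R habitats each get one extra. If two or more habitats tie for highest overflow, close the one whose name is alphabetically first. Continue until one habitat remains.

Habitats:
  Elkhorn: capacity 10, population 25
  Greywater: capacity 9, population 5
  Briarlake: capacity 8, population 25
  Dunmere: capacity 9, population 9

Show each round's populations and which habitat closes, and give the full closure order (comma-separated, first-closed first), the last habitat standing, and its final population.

Round 1: Briarlake=25 Dunmere=9 Elkhorn=25 Greywater=5 → close Briarlake (overflow 17)
  25÷3 = 8 each, +1 to first 1
Round 2: Dunmere=18 Elkhorn=33 Greywater=13 → close Elkhorn (overflow 23)
  33÷2 = 16 each, +1 to first 1
Round 3: Dunmere=35 Greywater=29 → close Dunmere (overflow 26)
  35÷1 = 35 each, +1 to first 0

Closure order: Briarlake, Elkhorn, Dunmere
Last habitat: Greywater with 64 animals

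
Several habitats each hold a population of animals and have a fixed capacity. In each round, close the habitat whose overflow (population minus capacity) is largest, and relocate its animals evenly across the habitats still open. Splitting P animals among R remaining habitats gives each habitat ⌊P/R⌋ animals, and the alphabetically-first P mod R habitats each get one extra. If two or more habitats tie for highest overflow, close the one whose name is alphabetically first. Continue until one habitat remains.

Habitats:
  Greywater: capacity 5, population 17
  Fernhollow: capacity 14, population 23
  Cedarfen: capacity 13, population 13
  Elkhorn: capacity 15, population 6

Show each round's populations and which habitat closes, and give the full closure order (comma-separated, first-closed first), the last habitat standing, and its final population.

Closure order: Greywater, Fernhollow, Cedarfen
Last habitat: Elkhorn with 59 animals

Round 1: Cedarfen=13 Elkhorn=6 Fernhollow=23 Greywater=17 → close Greywater (overflow 12)
  17÷3 = 5 each, +1 to first 2
Round 2: Cedarfen=19 Elkhorn=12 Fernhollow=28 → close Fernhollow (overflow 14)
  28÷2 = 14 each, +1 to first 0
Round 3: Cedarfen=33 Elkhorn=26 → close Cedarfen (overflow 20)
  33÷1 = 33 each, +1 to first 0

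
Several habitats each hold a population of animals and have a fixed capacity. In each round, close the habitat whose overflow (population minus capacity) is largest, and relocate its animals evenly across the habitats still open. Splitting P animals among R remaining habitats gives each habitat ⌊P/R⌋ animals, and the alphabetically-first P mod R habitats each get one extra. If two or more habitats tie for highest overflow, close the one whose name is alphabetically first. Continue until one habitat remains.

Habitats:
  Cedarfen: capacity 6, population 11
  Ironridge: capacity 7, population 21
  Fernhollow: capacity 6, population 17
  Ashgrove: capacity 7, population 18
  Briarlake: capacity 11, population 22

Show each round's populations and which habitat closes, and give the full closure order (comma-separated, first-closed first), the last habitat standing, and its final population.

Closure order: Ironridge, Ashgrove, Briarlake, Fernhollow
Last habitat: Cedarfen with 89 animals

Round 1: Ashgrove=18 Briarlake=22 Cedarfen=11 Fernhollow=17 Ironridge=21 → close Ironridge (overflow 14)
  21÷4 = 5 each, +1 to first 1
Round 2: Ashgrove=24 Briarlake=27 Cedarfen=16 Fernhollow=22 → close Ashgrove (overflow 17)
  24÷3 = 8 each, +1 to first 0
Round 3: Briarlake=35 Cedarfen=24 Fernhollow=30 → close Briarlake (overflow 24)
  35÷2 = 17 each, +1 to first 1
Round 4: Cedarfen=42 Fernhollow=47 → close Fernhollow (overflow 41)
  47÷1 = 47 each, +1 to first 0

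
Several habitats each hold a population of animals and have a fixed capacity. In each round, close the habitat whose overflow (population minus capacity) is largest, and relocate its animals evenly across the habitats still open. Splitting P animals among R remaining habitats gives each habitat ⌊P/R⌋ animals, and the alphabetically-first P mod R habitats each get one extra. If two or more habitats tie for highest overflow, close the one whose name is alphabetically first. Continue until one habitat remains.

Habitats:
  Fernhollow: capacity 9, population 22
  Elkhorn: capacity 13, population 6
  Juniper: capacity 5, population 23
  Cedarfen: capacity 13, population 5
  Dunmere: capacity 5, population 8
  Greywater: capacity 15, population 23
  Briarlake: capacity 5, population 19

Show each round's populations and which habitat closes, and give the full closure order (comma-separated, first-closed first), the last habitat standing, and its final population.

Closure order: Juniper, Briarlake, Fernhollow, Greywater, Dunmere, Cedarfen
Last habitat: Elkhorn with 106 animals

Round 1: Briarlake=19 Cedarfen=5 Dunmere=8 Elkhorn=6 Fernhollow=22 Greywater=23 Juniper=23 → close Juniper (overflow 18)
  23÷6 = 3 each, +1 to first 5
Round 2: Briarlake=23 Cedarfen=9 Dunmere=12 Elkhorn=10 Fernhollow=26 Greywater=26 → close Briarlake (overflow 18)
  23÷5 = 4 each, +1 to first 3
Round 3: Cedarfen=14 Dunmere=17 Elkhorn=15 Fernhollow=30 Greywater=30 → close Fernhollow (overflow 21)
  30÷4 = 7 each, +1 to first 2
Round 4: Cedarfen=22 Dunmere=25 Elkhorn=22 Greywater=37 → close Greywater (overflow 22)
  37÷3 = 12 each, +1 to first 1
Round 5: Cedarfen=35 Dunmere=37 Elkhorn=34 → close Dunmere (overflow 32)
  37÷2 = 18 each, +1 to first 1
Round 6: Cedarfen=54 Elkhorn=52 → close Cedarfen (overflow 41)
  54÷1 = 54 each, +1 to first 0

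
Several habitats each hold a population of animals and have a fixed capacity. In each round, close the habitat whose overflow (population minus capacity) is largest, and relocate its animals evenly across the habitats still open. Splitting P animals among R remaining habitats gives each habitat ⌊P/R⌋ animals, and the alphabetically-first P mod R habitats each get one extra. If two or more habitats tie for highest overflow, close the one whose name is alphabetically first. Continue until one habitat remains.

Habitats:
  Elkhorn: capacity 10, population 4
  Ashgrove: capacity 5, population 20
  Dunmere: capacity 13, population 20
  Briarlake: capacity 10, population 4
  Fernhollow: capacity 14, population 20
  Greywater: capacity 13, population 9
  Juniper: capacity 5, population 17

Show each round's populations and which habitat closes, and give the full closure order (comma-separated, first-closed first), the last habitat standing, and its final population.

Closure order: Ashgrove, Juniper, Dunmere, Fernhollow, Briarlake, Greywater
Last habitat: Elkhorn with 94 animals

Round 1: Ashgrove=20 Briarlake=4 Dunmere=20 Elkhorn=4 Fernhollow=20 Greywater=9 Juniper=17 → close Ashgrove (overflow 15)
  20÷6 = 3 each, +1 to first 2
Round 2: Briarlake=8 Dunmere=24 Elkhorn=7 Fernhollow=23 Greywater=12 Juniper=20 → close Juniper (overflow 15)
  20÷5 = 4 each, +1 to first 0
Round 3: Briarlake=12 Dunmere=28 Elkhorn=11 Fernhollow=27 Greywater=16 → close Dunmere (overflow 15)
  28÷4 = 7 each, +1 to first 0
Round 4: Briarlake=19 Elkhorn=18 Fernhollow=34 Greywater=23 → close Fernhollow (overflow 20)
  34÷3 = 11 each, +1 to first 1
Round 5: Briarlake=31 Elkhorn=29 Greywater=34 → close Briarlake (overflow 21)
  31÷2 = 15 each, +1 to first 1
Round 6: Elkhorn=45 Greywater=49 → close Greywater (overflow 36)
  49÷1 = 49 each, +1 to first 0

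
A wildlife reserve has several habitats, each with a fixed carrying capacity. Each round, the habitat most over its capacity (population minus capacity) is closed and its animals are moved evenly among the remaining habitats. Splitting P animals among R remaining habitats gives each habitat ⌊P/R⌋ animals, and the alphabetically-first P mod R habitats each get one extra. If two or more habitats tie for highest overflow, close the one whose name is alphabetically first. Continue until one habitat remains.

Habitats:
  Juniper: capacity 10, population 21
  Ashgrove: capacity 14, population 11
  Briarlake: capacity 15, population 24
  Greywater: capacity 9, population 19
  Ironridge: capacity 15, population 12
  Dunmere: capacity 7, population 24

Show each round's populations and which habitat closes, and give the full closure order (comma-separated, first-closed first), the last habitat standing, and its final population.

Round 1: Ashgrove=11 Briarlake=24 Dunmere=24 Greywater=19 Ironridge=12 Juniper=21 → close Dunmere (overflow 17)
  24÷5 = 4 each, +1 to first 4
Round 2: Ashgrove=16 Briarlake=29 Greywater=24 Ironridge=17 Juniper=25 → close Greywater (overflow 15)
  24÷4 = 6 each, +1 to first 0
Round 3: Ashgrove=22 Briarlake=35 Ironridge=23 Juniper=31 → close Juniper (overflow 21)
  31÷3 = 10 each, +1 to first 1
Round 4: Ashgrove=33 Briarlake=45 Ironridge=33 → close Briarlake (overflow 30)
  45÷2 = 22 each, +1 to first 1
Round 5: Ashgrove=56 Ironridge=55 → close Ashgrove (overflow 42)
  56÷1 = 56 each, +1 to first 0

Closure order: Dunmere, Greywater, Juniper, Briarlake, Ashgrove
Last habitat: Ironridge with 111 animals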